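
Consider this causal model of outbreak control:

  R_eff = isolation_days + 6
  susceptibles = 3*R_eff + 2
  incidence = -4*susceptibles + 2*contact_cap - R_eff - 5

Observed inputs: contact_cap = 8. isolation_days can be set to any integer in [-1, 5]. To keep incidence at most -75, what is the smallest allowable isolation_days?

Substituting into the susceptibles equation gives susceptibles = 3*isolation_days + 20.
So incidence = -13*isolation_days - 75.
Require -13*isolation_days - 75 ≤ -75, so isolation_days ≥ 0.
The smallest integer in [-1, 5] satisfying this is 0.

isolation_days = 0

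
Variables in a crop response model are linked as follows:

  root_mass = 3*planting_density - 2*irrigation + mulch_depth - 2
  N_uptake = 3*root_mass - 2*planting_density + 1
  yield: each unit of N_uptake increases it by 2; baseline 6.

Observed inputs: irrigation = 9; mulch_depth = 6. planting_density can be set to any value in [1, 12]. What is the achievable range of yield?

Substituting into the root_mass equation gives root_mass = 3*planting_density - 14.
Substituting into the N_uptake equation gives N_uptake = 7*planting_density - 41.
yield becomes 14*planting_density - 76.
Linear in planting_density, so extremes are at the endpoints: planting_density = 1 gives yield = -62; planting_density = 12 gives yield = 92.

-62 to 92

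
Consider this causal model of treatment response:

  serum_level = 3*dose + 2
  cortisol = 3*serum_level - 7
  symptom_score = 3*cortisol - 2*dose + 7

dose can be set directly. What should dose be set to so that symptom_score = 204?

dose = 8

Substituting into the cortisol equation gives cortisol = 9*dose - 1.
This gives symptom_score = 25*dose + 4.
Solve 25*dose + 4 = 204: dose = (204 - 4) / 25 = 8.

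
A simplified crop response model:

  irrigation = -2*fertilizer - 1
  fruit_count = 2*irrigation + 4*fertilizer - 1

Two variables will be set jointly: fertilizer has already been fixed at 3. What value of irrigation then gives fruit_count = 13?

With fertilizer held at 3:
Intervening on irrigation fixes its value directly, overriding its dependence on fertilizer.
Substituting into the fruit_count equation gives fruit_count = 2*irrigation + 11.
Solve 2*irrigation + 11 = 13: irrigation = (13 - 11) / 2 = 1.

irrigation = 1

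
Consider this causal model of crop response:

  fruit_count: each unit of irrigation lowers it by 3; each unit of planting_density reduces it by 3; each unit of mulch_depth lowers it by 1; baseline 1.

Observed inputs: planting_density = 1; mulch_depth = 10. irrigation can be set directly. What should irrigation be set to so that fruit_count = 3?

Substituting into the fruit_count equation gives fruit_count = -3*irrigation - 12.
Solve -3*irrigation - 12 = 3: irrigation = (3 + 12) / -3 = -5.

irrigation = -5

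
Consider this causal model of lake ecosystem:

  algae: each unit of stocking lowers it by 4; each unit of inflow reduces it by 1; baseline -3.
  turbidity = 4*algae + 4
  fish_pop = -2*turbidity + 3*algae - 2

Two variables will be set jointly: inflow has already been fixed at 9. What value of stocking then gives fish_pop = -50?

stocking = -5

With inflow held at 9:
Substituting into the algae equation gives algae = -4*stocking - 12.
Substituting into the turbidity equation gives turbidity = -16*stocking - 44.
Substituting into the fish_pop equation gives fish_pop = 20*stocking + 50.
Solve 20*stocking + 50 = -50: stocking = (-50 - 50) / 20 = -5.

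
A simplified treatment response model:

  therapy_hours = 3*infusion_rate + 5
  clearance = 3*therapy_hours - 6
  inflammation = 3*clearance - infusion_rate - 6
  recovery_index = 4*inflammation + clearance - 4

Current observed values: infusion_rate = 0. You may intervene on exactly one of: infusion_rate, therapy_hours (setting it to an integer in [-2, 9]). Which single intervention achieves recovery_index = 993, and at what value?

set infusion_rate = 8

Intervening on infusion_rate: with other inputs at their observed values, recovery_index = 113*infusion_rate + 89. Solving for 993 gives infusion_rate = 8, within [-2, 9].
Intervening on therapy_hours: recovery_index = 39*therapy_hours - 106. Reaching 993 requires therapy_hours = 1099/39, not an integer.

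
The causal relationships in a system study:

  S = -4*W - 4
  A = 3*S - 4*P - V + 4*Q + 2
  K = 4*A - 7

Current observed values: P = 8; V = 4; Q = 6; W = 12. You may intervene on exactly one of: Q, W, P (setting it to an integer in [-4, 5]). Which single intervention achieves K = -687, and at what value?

set Q = 5

Intervening on Q: with other inputs at their observed values, K = 16*Q - 767. Solving for -687 gives Q = 5, within [-4, 5].
Intervening on W: K = -48*W - 95. Reaching -687 requires W = 37/3, not an integer.
Intervening on P: K = -16*P - 543. Reaching -687 requires P = 9, outside [-4, 5].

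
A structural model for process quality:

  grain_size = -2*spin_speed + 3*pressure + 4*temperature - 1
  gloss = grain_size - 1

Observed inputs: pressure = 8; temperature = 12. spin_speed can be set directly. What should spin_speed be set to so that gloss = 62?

spin_speed = 4

Substituting into the grain_size equation gives grain_size = -2*spin_speed + 71.
Substituting into the gloss equation gives gloss = -2*spin_speed + 70.
Solve -2*spin_speed + 70 = 62: spin_speed = (62 - 70) / -2 = 4.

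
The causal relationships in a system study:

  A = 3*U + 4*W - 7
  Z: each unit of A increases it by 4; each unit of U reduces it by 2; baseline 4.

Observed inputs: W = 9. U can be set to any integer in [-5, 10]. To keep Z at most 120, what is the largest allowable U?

U = 0

Substituting into the A equation gives A = 3*U + 29.
So Z = 10*U + 120.
Require 10*U + 120 ≤ 120, so U ≤ 0.
The largest integer in [-5, 10] satisfying this is 0.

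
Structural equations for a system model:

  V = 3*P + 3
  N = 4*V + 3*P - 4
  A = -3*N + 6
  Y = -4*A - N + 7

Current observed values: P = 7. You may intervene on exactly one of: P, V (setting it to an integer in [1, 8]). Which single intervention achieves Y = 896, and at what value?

set P = 5

Intervening on P: with other inputs at their observed values, Y = 165*P + 71. Solving for 896 gives P = 5, within [1, 8].
Intervening on V: Y = 44*V + 170. Reaching 896 requires V = 33/2, not an integer.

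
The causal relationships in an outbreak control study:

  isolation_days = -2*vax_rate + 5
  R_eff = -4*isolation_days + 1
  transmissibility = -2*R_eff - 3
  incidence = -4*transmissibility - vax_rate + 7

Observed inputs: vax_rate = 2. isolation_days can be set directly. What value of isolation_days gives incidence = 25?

Intervening on isolation_days fixes its value directly, overriding its dependence on vax_rate.
Substituting into the transmissibility equation gives transmissibility = 8*isolation_days - 5.
Substituting into the incidence equation gives incidence = -32*isolation_days + 25.
Solve -32*isolation_days + 25 = 25: isolation_days = (25 - 25) / -32 = 0.

isolation_days = 0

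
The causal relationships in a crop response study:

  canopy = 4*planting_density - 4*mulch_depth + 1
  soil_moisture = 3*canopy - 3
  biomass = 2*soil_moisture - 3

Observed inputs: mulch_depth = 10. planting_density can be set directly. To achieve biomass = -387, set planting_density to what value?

planting_density = -6

Substituting into the canopy equation gives canopy = 4*planting_density - 39.
Substituting into the soil_moisture equation gives soil_moisture = 12*planting_density - 120.
So biomass = 24*planting_density - 243.
Solve 24*planting_density - 243 = -387: planting_density = (-387 + 243) / 24 = -6.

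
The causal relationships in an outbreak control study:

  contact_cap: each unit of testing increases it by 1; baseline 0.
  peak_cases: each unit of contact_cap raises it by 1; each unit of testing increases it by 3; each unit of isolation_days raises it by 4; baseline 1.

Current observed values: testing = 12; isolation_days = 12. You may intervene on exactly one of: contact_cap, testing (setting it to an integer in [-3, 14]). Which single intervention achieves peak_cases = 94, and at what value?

set contact_cap = 9

Intervening on contact_cap: with other inputs at their observed values, peak_cases = contact_cap + 85. Solving for 94 gives contact_cap = 9, within [-3, 14].
Intervening on testing: peak_cases = 4*testing + 49. Reaching 94 requires testing = 45/4, not an integer.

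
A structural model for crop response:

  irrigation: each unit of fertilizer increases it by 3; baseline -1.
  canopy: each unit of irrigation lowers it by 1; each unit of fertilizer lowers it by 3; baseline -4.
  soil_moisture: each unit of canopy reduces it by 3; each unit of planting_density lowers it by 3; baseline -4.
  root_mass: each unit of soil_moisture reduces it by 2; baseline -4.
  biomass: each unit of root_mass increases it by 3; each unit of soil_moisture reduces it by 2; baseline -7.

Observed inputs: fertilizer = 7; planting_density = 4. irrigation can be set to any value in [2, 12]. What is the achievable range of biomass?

Intervening on irrigation fixes its value directly, overriding its dependence on fertilizer.
Substituting into the canopy equation gives canopy = -irrigation - 25.
So soil_moisture = 3*irrigation + 59.
Substituting into the root_mass equation gives root_mass = -6*irrigation - 122.
This gives biomass = -24*irrigation - 491.
Linear in irrigation, so extremes are at the endpoints: irrigation = 2 gives biomass = -539; irrigation = 12 gives biomass = -779.

-779 to -539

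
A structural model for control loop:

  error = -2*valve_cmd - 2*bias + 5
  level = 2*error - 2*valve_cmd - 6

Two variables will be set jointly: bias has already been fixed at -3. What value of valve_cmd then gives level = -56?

With bias held at -3:
Substituting into the error equation gives error = -2*valve_cmd + 11.
So level = -6*valve_cmd + 16.
Solve -6*valve_cmd + 16 = -56: valve_cmd = (-56 - 16) / -6 = 12.

valve_cmd = 12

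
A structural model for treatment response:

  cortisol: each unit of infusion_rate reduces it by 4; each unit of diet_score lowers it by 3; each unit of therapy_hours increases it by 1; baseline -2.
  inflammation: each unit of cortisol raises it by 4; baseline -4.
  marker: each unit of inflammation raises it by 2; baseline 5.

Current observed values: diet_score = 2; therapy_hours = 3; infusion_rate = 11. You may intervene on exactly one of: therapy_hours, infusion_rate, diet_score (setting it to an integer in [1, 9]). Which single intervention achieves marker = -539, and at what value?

Intervening on therapy_hours: marker = 8*therapy_hours - 419. Reaching -539 requires therapy_hours = -15, outside [1, 9].
Intervening on infusion_rate: marker = -32*infusion_rate - 43. Reaching -539 requires infusion_rate = 31/2, not an integer.
Intervening on diet_score: with other inputs at their observed values, marker = -24*diet_score - 347. Solving for -539 gives diet_score = 8, within [1, 9].

set diet_score = 8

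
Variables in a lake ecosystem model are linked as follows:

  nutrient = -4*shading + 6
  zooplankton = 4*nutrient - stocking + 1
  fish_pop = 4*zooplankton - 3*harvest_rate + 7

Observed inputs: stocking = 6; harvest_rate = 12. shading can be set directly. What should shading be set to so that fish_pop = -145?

Substituting into the zooplankton equation gives zooplankton = -16*shading + 19.
fish_pop becomes -64*shading + 47.
Solve -64*shading + 47 = -145: shading = (-145 - 47) / -64 = 3.

shading = 3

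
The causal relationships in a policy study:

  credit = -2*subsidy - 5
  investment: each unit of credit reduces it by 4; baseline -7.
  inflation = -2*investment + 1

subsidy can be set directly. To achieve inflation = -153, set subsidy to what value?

subsidy = 8

Substituting into the investment equation gives investment = 8*subsidy + 13.
Substituting into the inflation equation gives inflation = -16*subsidy - 25.
Solve -16*subsidy - 25 = -153: subsidy = (-153 + 25) / -16 = 8.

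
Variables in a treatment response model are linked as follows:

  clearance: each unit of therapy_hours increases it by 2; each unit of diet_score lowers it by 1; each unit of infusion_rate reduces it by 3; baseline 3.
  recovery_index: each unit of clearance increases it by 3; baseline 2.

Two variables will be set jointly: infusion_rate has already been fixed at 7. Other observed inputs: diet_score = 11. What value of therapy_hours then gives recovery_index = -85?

therapy_hours = 0

With infusion_rate held at 7:
Substituting into the clearance equation gives clearance = 2*therapy_hours - 29.
So recovery_index = 6*therapy_hours - 85.
Solve 6*therapy_hours - 85 = -85: therapy_hours = (-85 + 85) / 6 = 0.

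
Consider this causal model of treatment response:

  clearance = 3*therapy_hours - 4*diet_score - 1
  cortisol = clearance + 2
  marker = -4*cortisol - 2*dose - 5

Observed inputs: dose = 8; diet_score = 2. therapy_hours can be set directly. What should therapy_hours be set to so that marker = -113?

Substituting into the clearance equation gives clearance = 3*therapy_hours - 9.
So cortisol = 3*therapy_hours - 7.
So marker = -12*therapy_hours + 7.
Solve -12*therapy_hours + 7 = -113: therapy_hours = (-113 - 7) / -12 = 10.

therapy_hours = 10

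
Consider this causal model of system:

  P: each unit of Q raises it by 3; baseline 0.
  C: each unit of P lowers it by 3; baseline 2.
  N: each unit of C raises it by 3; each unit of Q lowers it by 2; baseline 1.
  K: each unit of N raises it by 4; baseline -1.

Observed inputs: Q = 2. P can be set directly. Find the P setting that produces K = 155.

Intervening on P fixes its value directly, overriding its dependence on Q.
Substituting into the N equation gives N = -9*P + 3.
Substituting into the K equation gives K = -36*P + 11.
Solve -36*P + 11 = 155: P = (155 - 11) / -36 = -4.

P = -4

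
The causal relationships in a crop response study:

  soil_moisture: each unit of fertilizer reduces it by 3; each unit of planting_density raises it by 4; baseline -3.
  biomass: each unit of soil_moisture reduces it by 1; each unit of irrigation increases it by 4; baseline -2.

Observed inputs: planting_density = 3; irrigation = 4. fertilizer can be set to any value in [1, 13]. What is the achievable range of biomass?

Substituting into the soil_moisture equation gives soil_moisture = -3*fertilizer + 9.
biomass becomes 3*fertilizer + 5.
Linear in fertilizer, so extremes are at the endpoints: fertilizer = 1 gives biomass = 8; fertilizer = 13 gives biomass = 44.

8 to 44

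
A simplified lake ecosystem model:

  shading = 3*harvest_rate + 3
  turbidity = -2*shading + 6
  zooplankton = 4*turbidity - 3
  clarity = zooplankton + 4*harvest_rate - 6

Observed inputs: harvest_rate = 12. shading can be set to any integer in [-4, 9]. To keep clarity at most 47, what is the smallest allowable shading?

Intervening on shading fixes its value directly, overriding its dependence on harvest_rate.
Substituting into the zooplankton equation gives zooplankton = -8*shading + 21.
This gives clarity = -8*shading + 63.
Require -8*shading + 63 ≤ 47, so shading ≥ 2.
The smallest integer in [-4, 9] satisfying this is 2.

shading = 2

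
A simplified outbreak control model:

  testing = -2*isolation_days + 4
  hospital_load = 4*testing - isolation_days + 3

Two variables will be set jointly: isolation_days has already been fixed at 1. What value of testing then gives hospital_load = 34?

testing = 8

With isolation_days held at 1:
Intervening on testing fixes its value directly, overriding its dependence on isolation_days.
Substituting into the hospital_load equation gives hospital_load = 4*testing + 2.
Solve 4*testing + 2 = 34: testing = (34 - 2) / 4 = 8.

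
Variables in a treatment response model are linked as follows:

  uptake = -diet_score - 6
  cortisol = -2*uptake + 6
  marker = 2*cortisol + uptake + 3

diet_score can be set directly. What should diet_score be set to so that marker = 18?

Substituting into the cortisol equation gives cortisol = 2*diet_score + 18.
Substituting into the marker equation gives marker = 3*diet_score + 33.
Solve 3*diet_score + 33 = 18: diet_score = (18 - 33) / 3 = -5.

diet_score = -5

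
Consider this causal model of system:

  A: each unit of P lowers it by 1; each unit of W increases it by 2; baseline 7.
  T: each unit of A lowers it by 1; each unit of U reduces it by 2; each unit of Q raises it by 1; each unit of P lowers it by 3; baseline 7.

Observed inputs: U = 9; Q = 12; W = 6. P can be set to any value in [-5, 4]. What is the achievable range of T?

-26 to -8

Substituting into the A equation gives A = -P + 19.
Substituting into the T equation gives T = -2*P - 18.
Linear in P, so extremes are at the endpoints: P = -5 gives T = -8; P = 4 gives T = -26.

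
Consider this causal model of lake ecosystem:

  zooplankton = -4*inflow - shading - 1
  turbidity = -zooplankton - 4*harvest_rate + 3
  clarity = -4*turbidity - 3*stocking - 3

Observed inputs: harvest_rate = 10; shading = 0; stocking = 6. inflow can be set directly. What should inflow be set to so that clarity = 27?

Substituting into the zooplankton equation gives zooplankton = -4*inflow - 1.
Substituting into the turbidity equation gives turbidity = 4*inflow - 36.
Substituting into the clarity equation gives clarity = -16*inflow + 123.
Solve -16*inflow + 123 = 27: inflow = (27 - 123) / -16 = 6.

inflow = 6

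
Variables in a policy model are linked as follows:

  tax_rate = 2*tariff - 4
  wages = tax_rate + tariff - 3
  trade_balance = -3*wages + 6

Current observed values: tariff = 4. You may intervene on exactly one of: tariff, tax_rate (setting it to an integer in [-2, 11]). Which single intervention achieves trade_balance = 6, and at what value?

set tax_rate = -1

Intervening on tariff: trade_balance = -9*tariff + 27. Reaching 6 requires tariff = 7/3, not an integer.
Intervening on tax_rate: with other inputs at their observed values, trade_balance = -3*tax_rate + 3. Solving for 6 gives tax_rate = -1, within [-2, 11].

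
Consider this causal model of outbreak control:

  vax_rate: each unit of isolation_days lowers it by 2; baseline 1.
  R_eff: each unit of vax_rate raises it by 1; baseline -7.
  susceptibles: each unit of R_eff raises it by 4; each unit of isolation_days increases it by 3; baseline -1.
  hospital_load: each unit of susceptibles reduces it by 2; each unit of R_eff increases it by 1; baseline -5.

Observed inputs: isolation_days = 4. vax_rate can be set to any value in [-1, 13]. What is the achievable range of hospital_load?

-69 to 29

Intervening on vax_rate fixes its value directly, overriding its dependence on isolation_days.
Substituting into the susceptibles equation gives susceptibles = 4*vax_rate - 17.
This gives hospital_load = -7*vax_rate + 22.
Linear in vax_rate, so extremes are at the endpoints: vax_rate = -1 gives hospital_load = 29; vax_rate = 13 gives hospital_load = -69.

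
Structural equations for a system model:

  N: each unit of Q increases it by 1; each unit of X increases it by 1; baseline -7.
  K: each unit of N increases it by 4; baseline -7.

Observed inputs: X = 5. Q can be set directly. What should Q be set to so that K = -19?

Substituting into the N equation gives N = Q - 2.
Substituting into the K equation gives K = 4*Q - 15.
Solve 4*Q - 15 = -19: Q = (-19 + 15) / 4 = -1.

Q = -1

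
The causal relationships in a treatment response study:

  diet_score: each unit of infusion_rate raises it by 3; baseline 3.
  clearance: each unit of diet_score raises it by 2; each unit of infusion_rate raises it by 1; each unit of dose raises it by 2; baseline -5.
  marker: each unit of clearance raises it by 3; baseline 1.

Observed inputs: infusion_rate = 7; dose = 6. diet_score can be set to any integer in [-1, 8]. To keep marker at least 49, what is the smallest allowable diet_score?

Intervening on diet_score fixes its value directly, overriding its dependence on infusion_rate.
Substituting into the clearance equation gives clearance = 2*diet_score + 14.
So marker = 6*diet_score + 43.
Require 6*diet_score + 43 ≥ 49, so diet_score ≥ 1.
The smallest integer in [-1, 8] satisfying this is 1.

diet_score = 1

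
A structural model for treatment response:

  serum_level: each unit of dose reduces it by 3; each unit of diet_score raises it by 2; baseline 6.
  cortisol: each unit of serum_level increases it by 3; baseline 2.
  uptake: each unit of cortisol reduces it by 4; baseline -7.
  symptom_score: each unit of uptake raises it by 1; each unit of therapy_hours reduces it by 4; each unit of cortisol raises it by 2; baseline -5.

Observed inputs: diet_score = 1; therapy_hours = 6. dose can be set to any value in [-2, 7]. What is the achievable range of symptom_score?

Substituting into the serum_level equation gives serum_level = -3*dose + 8.
So cortisol = -9*dose + 26.
uptake becomes 36*dose - 111.
This gives symptom_score = 18*dose - 88.
Linear in dose, so extremes are at the endpoints: dose = -2 gives symptom_score = -124; dose = 7 gives symptom_score = 38.

-124 to 38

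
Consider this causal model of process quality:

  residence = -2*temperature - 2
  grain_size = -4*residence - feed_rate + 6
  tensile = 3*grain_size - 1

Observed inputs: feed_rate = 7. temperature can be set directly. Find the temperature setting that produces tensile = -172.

temperature = -8

Substituting into the grain_size equation gives grain_size = 8*temperature + 7.
Substituting into the tensile equation gives tensile = 24*temperature + 20.
Solve 24*temperature + 20 = -172: temperature = (-172 - 20) / 24 = -8.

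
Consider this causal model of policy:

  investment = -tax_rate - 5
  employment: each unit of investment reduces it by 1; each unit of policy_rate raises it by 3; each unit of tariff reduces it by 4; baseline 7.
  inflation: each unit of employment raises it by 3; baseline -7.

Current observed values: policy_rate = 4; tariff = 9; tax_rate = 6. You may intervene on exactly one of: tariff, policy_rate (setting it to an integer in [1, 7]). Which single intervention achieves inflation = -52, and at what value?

Intervening on tariff: inflation = -12*tariff + 83. Reaching -52 requires tariff = 45/4, not an integer.
Intervening on policy_rate: with other inputs at their observed values, inflation = 9*policy_rate - 61. Solving for -52 gives policy_rate = 1, within [1, 7].

set policy_rate = 1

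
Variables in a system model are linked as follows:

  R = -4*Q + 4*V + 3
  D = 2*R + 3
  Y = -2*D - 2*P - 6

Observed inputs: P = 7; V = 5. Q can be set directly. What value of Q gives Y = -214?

Substituting into the R equation gives R = -4*Q + 23.
Substituting into the D equation gives D = -8*Q + 49.
This gives Y = 16*Q - 118.
Solve 16*Q - 118 = -214: Q = (-214 + 118) / 16 = -6.

Q = -6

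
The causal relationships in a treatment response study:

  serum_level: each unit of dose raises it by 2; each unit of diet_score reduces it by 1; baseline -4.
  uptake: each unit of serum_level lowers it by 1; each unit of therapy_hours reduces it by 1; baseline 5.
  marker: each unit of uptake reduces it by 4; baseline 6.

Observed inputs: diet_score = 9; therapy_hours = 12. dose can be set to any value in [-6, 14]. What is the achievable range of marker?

Substituting into the serum_level equation gives serum_level = 2*dose - 13.
Substituting into the uptake equation gives uptake = -2*dose + 6.
So marker = 8*dose - 18.
Linear in dose, so extremes are at the endpoints: dose = -6 gives marker = -66; dose = 14 gives marker = 94.

-66 to 94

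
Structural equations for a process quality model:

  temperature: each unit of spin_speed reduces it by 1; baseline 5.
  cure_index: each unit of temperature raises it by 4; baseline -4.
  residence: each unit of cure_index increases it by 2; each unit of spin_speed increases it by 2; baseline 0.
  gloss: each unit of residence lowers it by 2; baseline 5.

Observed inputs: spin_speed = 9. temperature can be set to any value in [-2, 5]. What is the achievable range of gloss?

-95 to 17

Intervening on temperature fixes its value directly, overriding its dependence on spin_speed.
Substituting into the residence equation gives residence = 8*temperature + 10.
Substituting into the gloss equation gives gloss = -16*temperature - 15.
Linear in temperature, so extremes are at the endpoints: temperature = -2 gives gloss = 17; temperature = 5 gives gloss = -95.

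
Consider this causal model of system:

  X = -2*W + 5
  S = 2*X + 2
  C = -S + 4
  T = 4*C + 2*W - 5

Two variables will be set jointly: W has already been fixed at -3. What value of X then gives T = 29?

X = -4

With W held at -3:
Intervening on X fixes its value directly, overriding its dependence on W.
Substituting into the C equation gives C = -2*X + 2.
So T = -8*X - 3.
Solve -8*X - 3 = 29: X = (29 + 3) / -8 = -4.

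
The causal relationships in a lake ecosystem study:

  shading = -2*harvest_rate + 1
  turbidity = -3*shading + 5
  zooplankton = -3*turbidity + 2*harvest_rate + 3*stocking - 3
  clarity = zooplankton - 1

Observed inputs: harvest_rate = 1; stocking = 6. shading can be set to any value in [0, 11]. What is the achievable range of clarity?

Intervening on shading fixes its value directly, overriding its dependence on harvest_rate.
Substituting into the zooplankton equation gives zooplankton = 9*shading + 2.
Substituting into the clarity equation gives clarity = 9*shading + 1.
Linear in shading, so extremes are at the endpoints: shading = 0 gives clarity = 1; shading = 11 gives clarity = 100.

1 to 100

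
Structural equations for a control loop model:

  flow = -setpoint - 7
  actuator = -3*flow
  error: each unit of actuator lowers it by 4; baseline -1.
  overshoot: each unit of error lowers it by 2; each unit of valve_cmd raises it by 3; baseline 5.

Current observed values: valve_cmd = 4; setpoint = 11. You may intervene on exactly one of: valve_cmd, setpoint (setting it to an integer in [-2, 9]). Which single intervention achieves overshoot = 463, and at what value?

set valve_cmd = 8

Intervening on valve_cmd: with other inputs at their observed values, overshoot = 3*valve_cmd + 439. Solving for 463 gives valve_cmd = 8, within [-2, 9].
Intervening on setpoint: overshoot = 24*setpoint + 187. Reaching 463 requires setpoint = 23/2, not an integer.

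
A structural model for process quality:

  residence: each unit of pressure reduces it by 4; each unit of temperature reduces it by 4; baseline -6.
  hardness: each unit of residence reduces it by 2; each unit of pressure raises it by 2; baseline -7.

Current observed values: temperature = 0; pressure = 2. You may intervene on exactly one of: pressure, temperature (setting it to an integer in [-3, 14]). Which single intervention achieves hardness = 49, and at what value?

set temperature = 3

Intervening on pressure: hardness = 10*pressure + 5. Reaching 49 requires pressure = 22/5, not an integer.
Intervening on temperature: with other inputs at their observed values, hardness = 8*temperature + 25. Solving for 49 gives temperature = 3, within [-3, 14].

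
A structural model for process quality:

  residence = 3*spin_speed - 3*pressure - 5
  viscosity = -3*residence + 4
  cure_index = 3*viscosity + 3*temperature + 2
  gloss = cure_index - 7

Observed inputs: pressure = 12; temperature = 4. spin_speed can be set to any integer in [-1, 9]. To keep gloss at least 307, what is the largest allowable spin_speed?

spin_speed = 3

Substituting into the residence equation gives residence = 3*spin_speed - 41.
Substituting into the viscosity equation gives viscosity = -9*spin_speed + 127.
Substituting into the cure_index equation gives cure_index = -27*spin_speed + 395.
gloss becomes -27*spin_speed + 388.
Require -27*spin_speed + 388 ≥ 307, so spin_speed ≤ 3.
The largest integer in [-1, 9] satisfying this is 3.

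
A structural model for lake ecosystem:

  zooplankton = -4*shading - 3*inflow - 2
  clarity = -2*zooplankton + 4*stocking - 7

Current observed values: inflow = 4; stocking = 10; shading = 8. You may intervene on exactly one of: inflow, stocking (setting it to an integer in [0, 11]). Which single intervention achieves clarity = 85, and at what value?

set stocking = 0

Intervening on inflow: clarity = 6*inflow + 101. Reaching 85 requires inflow = -8/3, not an integer.
Intervening on stocking: with other inputs at their observed values, clarity = 4*stocking + 85. Solving for 85 gives stocking = 0, within [0, 11].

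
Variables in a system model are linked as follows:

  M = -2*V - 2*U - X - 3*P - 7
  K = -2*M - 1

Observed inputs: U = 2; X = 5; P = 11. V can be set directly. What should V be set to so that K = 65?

V = -8

Substituting into the M equation gives M = -2*V - 49.
Substituting into the K equation gives K = 4*V + 97.
Solve 4*V + 97 = 65: V = (65 - 97) / 4 = -8.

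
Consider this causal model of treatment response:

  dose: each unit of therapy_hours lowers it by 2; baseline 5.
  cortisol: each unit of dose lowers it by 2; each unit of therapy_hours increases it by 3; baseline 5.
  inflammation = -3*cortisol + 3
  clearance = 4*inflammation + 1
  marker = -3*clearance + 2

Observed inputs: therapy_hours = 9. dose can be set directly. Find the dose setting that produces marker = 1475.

Intervening on dose fixes its value directly, overriding its dependence on therapy_hours.
Substituting into the cortisol equation gives cortisol = -2*dose + 32.
Substituting into the inflammation equation gives inflammation = 6*dose - 93.
So clearance = 24*dose - 371.
Substituting into the marker equation gives marker = -72*dose + 1115.
Solve -72*dose + 1115 = 1475: dose = (1475 - 1115) / -72 = -5.

dose = -5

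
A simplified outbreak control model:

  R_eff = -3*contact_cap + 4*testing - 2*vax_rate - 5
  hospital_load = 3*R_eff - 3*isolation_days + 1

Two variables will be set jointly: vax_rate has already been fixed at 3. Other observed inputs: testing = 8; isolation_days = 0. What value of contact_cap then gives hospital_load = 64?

contact_cap = 0

With vax_rate held at 3:
Substituting into the R_eff equation gives R_eff = -3*contact_cap + 21.
Substituting into the hospital_load equation gives hospital_load = -9*contact_cap + 64.
Solve -9*contact_cap + 64 = 64: contact_cap = (64 - 64) / -9 = 0.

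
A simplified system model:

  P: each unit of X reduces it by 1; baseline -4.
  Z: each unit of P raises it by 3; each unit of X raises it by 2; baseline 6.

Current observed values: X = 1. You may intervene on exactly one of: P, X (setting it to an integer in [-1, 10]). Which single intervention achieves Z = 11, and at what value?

Intervening on P: with other inputs at their observed values, Z = 3*P + 8. Solving for 11 gives P = 1, within [-1, 10].
Intervening on X: Z = -X - 6. Reaching 11 requires X = -17, outside [-1, 10].

set P = 1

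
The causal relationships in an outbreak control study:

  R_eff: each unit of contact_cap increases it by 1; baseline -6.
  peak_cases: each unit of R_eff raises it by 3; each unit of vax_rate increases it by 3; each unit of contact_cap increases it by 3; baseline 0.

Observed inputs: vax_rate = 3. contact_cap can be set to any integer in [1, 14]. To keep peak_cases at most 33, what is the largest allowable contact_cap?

contact_cap = 7

Substituting into the peak_cases equation gives peak_cases = 6*contact_cap - 9.
Require 6*contact_cap - 9 ≤ 33, so contact_cap ≤ 7.
The largest integer in [1, 14] satisfying this is 7.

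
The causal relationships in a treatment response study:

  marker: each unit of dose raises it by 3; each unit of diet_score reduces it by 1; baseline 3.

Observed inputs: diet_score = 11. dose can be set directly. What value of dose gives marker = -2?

dose = 2

Substituting into the marker equation gives marker = 3*dose - 8.
Solve 3*dose - 8 = -2: dose = (-2 + 8) / 3 = 2.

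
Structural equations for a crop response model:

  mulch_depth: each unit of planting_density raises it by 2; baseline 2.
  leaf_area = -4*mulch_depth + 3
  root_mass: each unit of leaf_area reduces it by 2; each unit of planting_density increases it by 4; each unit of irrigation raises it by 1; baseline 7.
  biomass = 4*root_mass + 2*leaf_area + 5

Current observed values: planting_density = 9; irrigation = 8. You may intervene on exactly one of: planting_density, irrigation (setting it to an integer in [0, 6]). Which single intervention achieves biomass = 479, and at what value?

set planting_density = 6

Intervening on planting_density: with other inputs at their observed values, biomass = 64*planting_density + 95. Solving for 479 gives planting_density = 6, within [0, 6].
Intervening on irrigation: biomass = 4*irrigation + 639. Reaching 479 requires irrigation = -40, outside [0, 6].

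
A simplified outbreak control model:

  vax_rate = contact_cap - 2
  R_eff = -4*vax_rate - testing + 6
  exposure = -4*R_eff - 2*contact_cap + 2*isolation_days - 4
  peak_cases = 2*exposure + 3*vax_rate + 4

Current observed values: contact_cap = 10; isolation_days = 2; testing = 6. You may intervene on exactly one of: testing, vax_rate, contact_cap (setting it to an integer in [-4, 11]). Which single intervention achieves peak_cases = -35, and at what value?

set contact_cap = 1

Intervening on testing: peak_cases = 8*testing + 196. Reaching -35 requires testing = -231/8, not an integer.
Intervening on vax_rate: peak_cases = 35*vax_rate - 36. Reaching -35 requires vax_rate = 1/35, not an integer.
Intervening on contact_cap: with other inputs at their observed values, peak_cases = 31*contact_cap - 66. Solving for -35 gives contact_cap = 1, within [-4, 11].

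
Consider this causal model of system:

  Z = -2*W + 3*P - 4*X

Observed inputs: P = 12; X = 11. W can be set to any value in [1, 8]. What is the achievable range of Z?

-24 to -10

Substituting into the Z equation gives Z = -2*W - 8.
Linear in W, so extremes are at the endpoints: W = 1 gives Z = -10; W = 8 gives Z = -24.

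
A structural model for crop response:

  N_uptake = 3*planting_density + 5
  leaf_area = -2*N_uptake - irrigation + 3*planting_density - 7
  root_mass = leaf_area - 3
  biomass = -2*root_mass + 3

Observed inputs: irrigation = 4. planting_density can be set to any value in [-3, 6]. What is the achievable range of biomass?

Substituting into the leaf_area equation gives leaf_area = -3*planting_density - 21.
Substituting into the root_mass equation gives root_mass = -3*planting_density - 24.
biomass becomes 6*planting_density + 51.
Linear in planting_density, so extremes are at the endpoints: planting_density = -3 gives biomass = 33; planting_density = 6 gives biomass = 87.

33 to 87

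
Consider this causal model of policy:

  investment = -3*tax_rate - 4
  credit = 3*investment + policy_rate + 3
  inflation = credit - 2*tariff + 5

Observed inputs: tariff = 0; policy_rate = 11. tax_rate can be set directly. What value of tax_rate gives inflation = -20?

Substituting into the credit equation gives credit = -9*tax_rate + 2.
Substituting into the inflation equation gives inflation = -9*tax_rate + 7.
Solve -9*tax_rate + 7 = -20: tax_rate = (-20 - 7) / -9 = 3.

tax_rate = 3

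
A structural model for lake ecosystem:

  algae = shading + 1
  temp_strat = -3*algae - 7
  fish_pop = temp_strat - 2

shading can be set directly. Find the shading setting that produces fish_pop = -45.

Substituting into the temp_strat equation gives temp_strat = -3*shading - 10.
fish_pop becomes -3*shading - 12.
Solve -3*shading - 12 = -45: shading = (-45 + 12) / -3 = 11.

shading = 11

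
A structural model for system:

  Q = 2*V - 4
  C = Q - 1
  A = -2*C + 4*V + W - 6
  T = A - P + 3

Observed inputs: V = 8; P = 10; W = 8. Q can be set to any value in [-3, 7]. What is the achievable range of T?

15 to 35

Intervening on Q fixes its value directly, overriding its dependence on V.
Substituting into the A equation gives A = -2*Q + 36.
Substituting into the T equation gives T = -2*Q + 29.
Linear in Q, so extremes are at the endpoints: Q = -3 gives T = 35; Q = 7 gives T = 15.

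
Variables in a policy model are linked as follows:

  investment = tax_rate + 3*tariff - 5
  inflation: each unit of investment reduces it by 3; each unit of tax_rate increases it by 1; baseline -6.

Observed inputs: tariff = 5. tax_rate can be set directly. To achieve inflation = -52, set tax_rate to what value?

tax_rate = 8

Substituting into the investment equation gives investment = tax_rate + 10.
Substituting into the inflation equation gives inflation = -2*tax_rate - 36.
Solve -2*tax_rate - 36 = -52: tax_rate = (-52 + 36) / -2 = 8.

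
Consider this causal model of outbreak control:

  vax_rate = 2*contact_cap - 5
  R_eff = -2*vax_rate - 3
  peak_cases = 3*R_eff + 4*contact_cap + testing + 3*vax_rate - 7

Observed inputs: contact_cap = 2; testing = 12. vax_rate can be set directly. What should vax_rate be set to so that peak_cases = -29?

Intervening on vax_rate fixes its value directly, overriding its dependence on contact_cap.
Substituting into the peak_cases equation gives peak_cases = -3*vax_rate + 4.
Solve -3*vax_rate + 4 = -29: vax_rate = (-29 - 4) / -3 = 11.

vax_rate = 11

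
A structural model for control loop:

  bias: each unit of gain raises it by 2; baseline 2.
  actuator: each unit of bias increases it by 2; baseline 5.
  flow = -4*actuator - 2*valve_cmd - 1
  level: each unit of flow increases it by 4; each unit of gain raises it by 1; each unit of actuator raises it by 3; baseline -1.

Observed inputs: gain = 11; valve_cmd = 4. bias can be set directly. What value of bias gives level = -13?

bias = -3

Intervening on bias fixes its value directly, overriding its dependence on gain.
Substituting into the flow equation gives flow = -8*bias - 29.
This gives level = -26*bias - 91.
Solve -26*bias - 91 = -13: bias = (-13 + 91) / -26 = -3.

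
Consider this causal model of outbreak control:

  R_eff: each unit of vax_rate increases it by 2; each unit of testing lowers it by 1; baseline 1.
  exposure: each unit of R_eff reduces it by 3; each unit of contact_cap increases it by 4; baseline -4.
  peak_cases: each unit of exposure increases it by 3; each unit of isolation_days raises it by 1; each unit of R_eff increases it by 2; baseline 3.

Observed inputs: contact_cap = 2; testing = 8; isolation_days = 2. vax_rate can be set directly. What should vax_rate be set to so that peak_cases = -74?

vax_rate = 10

Substituting into the R_eff equation gives R_eff = 2*vax_rate - 7.
exposure becomes -6*vax_rate + 25.
This gives peak_cases = -14*vax_rate + 66.
Solve -14*vax_rate + 66 = -74: vax_rate = (-74 - 66) / -14 = 10.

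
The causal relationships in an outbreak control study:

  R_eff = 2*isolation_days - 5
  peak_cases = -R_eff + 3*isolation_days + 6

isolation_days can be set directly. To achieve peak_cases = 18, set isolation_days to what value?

isolation_days = 7

Substituting into the peak_cases equation gives peak_cases = isolation_days + 11.
Solve isolation_days + 11 = 18: isolation_days = (18 - 11) / 1 = 7.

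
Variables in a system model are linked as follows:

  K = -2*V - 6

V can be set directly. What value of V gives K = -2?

V = -2

Solve -2*V - 6 = -2: V = (-2 + 6) / -2 = -2.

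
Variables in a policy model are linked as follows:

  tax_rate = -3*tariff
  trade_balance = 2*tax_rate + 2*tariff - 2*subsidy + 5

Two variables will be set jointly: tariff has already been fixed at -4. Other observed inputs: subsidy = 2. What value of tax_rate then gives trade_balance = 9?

With tariff held at -4:
Intervening on tax_rate fixes its value directly, overriding its dependence on tariff.
Substituting into the trade_balance equation gives trade_balance = 2*tax_rate - 7.
Solve 2*tax_rate - 7 = 9: tax_rate = (9 + 7) / 2 = 8.

tax_rate = 8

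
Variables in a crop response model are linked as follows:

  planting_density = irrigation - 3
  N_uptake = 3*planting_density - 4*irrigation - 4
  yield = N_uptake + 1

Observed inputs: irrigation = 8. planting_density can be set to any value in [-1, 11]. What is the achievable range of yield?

-38 to -2

Intervening on planting_density fixes its value directly, overriding its dependence on irrigation.
Substituting into the N_uptake equation gives N_uptake = 3*planting_density - 36.
Substituting into the yield equation gives yield = 3*planting_density - 35.
Linear in planting_density, so extremes are at the endpoints: planting_density = -1 gives yield = -38; planting_density = 11 gives yield = -2.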